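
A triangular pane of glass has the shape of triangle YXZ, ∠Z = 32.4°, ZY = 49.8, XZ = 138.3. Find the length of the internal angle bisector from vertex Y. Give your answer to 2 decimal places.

26.98

By the law of cosines, YX² = XZ² + ZY² − 2·XZ·ZY·cos Z = 9976.6, so YX ≈ 99.883.
Law of cosines again: cos Y = (ZY² + YX² − XZ²)/(2·ZY·YX) ≈ -0.67049, so ∠Y ≈ 132.10°.
The bisector from Y has length 2·ZY·YX·cos(∠Y/2)/(ZY+YX) ≈ 26.977.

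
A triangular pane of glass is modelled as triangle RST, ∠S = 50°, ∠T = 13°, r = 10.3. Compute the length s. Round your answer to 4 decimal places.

8.8554

The third angle is ∠R = 180° − ∠S − ∠T = 117.00°.
Law of sines: s = r·sin S/sin R ≈ 8.8554.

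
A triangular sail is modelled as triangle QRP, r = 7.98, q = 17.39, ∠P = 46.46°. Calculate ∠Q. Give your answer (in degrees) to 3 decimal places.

By the law of cosines, p² = q² + r² − 2·q·r·cos P = 174.9, so p ≈ 13.225.
Law of cosines again: cos Q = (r² + p² − q²)/(2·r·p) ≈ -0.30240, so ∠Q ≈ 107.60°.

107.602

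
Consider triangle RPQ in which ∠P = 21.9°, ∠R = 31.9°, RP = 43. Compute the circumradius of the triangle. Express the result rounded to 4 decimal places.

The third angle is ∠Q = 180° − ∠R − ∠P = 126.20°.
Law of sines: PQ = RP·sin R/sin Q ≈ 28.159.
Law of sines: QR = RP·sin P/sin Q ≈ 19.875.
Circumradius = RP/(2 sin Q) ≈ 26.643.

26.6432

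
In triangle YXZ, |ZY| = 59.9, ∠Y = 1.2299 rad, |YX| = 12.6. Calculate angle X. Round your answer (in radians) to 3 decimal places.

By the law of cosines, |XZ|² = |ZY|² + |YX|² − 2·|ZY|·|YX|·cos Y = 3242.1, so |XZ| ≈ 56.939.
Law of cosines again: cos X = (|YX|² + |XZ|² − |ZY|²)/(2·|YX|·|XZ|) ≈ -0.13043, so ∠X ≈ 1.7016 rad.

∠X ≈ 1.702 rad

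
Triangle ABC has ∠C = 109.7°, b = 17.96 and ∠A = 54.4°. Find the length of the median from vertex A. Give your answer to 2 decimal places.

The third angle is ∠B = 180° − ∠C − ∠A = 15.90°.
Law of sines: a = b·sin A/sin B ≈ 53.305.
Law of sines: c = b·sin C/sin B ≈ 61.72.
Median from A: ½√(2·b² + 2·c² − a²) ≈ 36.819.

m_A ≈ 36.82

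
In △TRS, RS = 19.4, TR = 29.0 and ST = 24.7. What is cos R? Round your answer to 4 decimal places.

cos R ≈ 0.5397

By the law of cosines, cos R = (TR² + RS² − ST²) / (2·TR·RS) ≈ 0.53970, so ∠R ≈ 57.34°.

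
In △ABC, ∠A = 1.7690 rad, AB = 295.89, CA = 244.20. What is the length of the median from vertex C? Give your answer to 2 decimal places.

309.43

By the law of cosines, BC² = CA² + AB² − 2·CA·AB·cos A = 1.7564e+05, so BC ≈ 419.09.
Median from C: ½√(2·BC² + 2·CA² − AB²) ≈ 309.43.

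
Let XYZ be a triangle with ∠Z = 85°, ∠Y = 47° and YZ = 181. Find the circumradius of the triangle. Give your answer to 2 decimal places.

The third angle is ∠X = 180° − ∠Y − ∠Z = 48.00°.
Law of sines: ZX = YZ·sin Y/sin X ≈ 178.13.
Law of sines: XY = YZ·sin Z/sin X ≈ 242.63.
Circumradius = YZ/(2 sin X) ≈ 121.78.

121.78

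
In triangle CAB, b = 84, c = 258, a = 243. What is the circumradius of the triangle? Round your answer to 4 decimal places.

By the law of cosines, cos C = (a² + b² − c²) / (2·a·b) ≈ -0.01124, so ∠C ≈ 90.64°.
Circumradius = c/(2 sin C) ≈ 129.01.

R ≈ 129.0082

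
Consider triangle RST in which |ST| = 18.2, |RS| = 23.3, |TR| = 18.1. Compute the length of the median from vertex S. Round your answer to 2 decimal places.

m_S ≈ 18.85

Median from S: ½√(2·|RS|² + 2·|ST|² − |TR|²) ≈ 18.846.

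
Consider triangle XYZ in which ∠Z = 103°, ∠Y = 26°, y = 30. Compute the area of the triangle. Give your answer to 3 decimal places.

area ≈ 777.315

The third angle is ∠X = 180° − ∠Y − ∠Z = 51.00°.
Law of sines: x = y·sin X/sin Y ≈ 53.184.
Law of sines: z = y·sin Z/sin Y ≈ 66.681.
Area = ½·y·x·sin Z ≈ 777.32.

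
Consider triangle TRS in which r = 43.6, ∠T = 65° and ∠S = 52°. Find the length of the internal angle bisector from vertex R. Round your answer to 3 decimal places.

35.173

The third angle is ∠R = 180° − ∠S − ∠T = 63.00°.
Law of sines: t = r·sin T/sin R ≈ 44.349.
Law of sines: s = r·sin S/sin R ≈ 38.56.
The bisector from R has length 2·s·t·cos(∠R/2)/(s+t) ≈ 35.173.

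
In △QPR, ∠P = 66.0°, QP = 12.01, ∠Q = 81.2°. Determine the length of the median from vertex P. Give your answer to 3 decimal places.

The third angle is ∠R = 180° − ∠Q − ∠P = 32.80°.
Law of sines: PR = QP·sin Q/sin R ≈ 21.91.
Law of sines: RQ = QP·sin P/sin R ≈ 20.254.
Median from P: ½√(2·QP² + 2·PR² − RQ²) ≈ 14.477.

14.477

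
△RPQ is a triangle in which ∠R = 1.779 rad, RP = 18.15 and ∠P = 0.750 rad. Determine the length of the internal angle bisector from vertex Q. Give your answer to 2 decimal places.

24.18

The third angle is ∠Q = π − ∠R − ∠P = 0.613 rad.
Law of sines: PQ = RP·sin R/sin Q ≈ 30.884.
Law of sines: QR = RP·sin P/sin Q ≈ 21.516.
The bisector from Q has length 2·PQ·QR·cos(∠Q/2)/(PQ+QR) ≈ 24.182.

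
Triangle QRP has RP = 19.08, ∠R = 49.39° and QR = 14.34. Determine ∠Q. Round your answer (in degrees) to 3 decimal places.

82.447

By the law of cosines, PQ² = QR² + RP² − 2·QR·RP·cos R = 213.5, so PQ ≈ 14.612.
Law of cosines again: cos Q = (PQ² + QR² − RP²)/(2·PQ·QR) ≈ 0.13145, so ∠Q ≈ 82.45°.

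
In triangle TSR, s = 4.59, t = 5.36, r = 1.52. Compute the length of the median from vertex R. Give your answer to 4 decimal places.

Median from R: ½√(2·t² + 2·s² − r²) ≈ 4.9317.

m_R ≈ 4.9317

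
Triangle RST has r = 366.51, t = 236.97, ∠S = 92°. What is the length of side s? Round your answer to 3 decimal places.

443.336

By the law of cosines, s² = t² + r² − 2·t·r·cos S = 1.9655e+05, so s ≈ 443.34.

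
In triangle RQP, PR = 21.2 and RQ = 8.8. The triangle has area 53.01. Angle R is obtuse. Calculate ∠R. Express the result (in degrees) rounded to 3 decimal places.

From area = ½·PR·RQ·sin R, we get sin R = 2·area/(PR·RQ) ≈ 0.56829.
Taking the obtuse solution, ∠R ≈ 145.37°.

∠R ≈ 145.369°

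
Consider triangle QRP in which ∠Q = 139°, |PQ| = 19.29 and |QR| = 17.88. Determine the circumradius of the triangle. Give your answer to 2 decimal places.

26.54

By the law of cosines, |RP|² = |PQ|² + |QR|² − 2·|PQ|·|QR|·cos Q = 1212.4, so |RP| ≈ 34.82.
Area = ½·|PQ|·|QR|·sin Q ≈ 113.14.
Circumradius = |RP|/(2 sin Q) ≈ 26.537.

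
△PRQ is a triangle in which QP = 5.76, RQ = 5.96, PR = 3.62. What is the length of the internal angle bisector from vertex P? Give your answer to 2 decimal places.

By the law of cosines, cos P = (QP² + PR² − RQ²) / (2·QP·PR) ≈ 0.25803, so ∠P ≈ 75.05°.
The bisector from P has length 2·QP·PR·cos(∠P/2)/(QP+PR) ≈ 3.526.

t_P ≈ 3.53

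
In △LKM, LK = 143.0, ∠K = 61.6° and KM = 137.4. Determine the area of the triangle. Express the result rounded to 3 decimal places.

Area = ½·LK·KM·sin K ≈ 8641.8.

8641.756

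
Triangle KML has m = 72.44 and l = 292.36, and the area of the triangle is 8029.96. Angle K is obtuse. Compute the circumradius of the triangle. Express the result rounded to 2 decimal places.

From area = ½·m·l·sin K, we get sin K = 2·area/(m·l) ≈ 0.75831.
Taking the obtuse solution, ∠K ≈ 130.68°.
Law of cosines then gives k ≈ 344.
Circumradius = k/(2 sin K) ≈ 226.82.

226.82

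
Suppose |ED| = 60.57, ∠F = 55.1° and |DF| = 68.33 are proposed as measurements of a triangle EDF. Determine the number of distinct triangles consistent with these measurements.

2

|DF|·sin F = 68.33·sin(55.1°) ≈ 56.04.
Since |DF| sin F < |ED| < |DF| (56.04 < 60.57 < 68.33), two triangles exist.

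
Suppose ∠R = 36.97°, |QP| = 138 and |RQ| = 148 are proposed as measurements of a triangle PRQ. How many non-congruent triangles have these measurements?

|RQ|·sin R = 148·sin(36.97°) ≈ 89.01.
Since |RQ| sin R < |QP| < |RQ| (89.01 < 138 < 148), two triangles exist.

2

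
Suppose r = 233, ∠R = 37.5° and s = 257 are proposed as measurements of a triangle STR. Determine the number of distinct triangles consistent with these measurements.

s·sin R = 257·sin(37.5°) ≈ 156.5.
Since s sin R < r < s (156.5 < 233 < 257), two triangles exist.

2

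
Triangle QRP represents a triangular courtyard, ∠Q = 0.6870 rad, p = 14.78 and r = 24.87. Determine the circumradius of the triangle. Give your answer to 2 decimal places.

By the law of cosines, q² = r² + p² − 2·r·p·cos Q = 268.58, so q ≈ 16.388.
Area = ½·r·p·sin Q ≈ 116.56.
Circumradius = q/(2 sin Q) ≈ 12.92.

12.92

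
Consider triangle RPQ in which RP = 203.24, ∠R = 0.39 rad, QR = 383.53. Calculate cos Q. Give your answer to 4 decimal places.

By the law of cosines, PQ² = QR² + RP² − 2·QR·RP·cos R = 44211, so PQ ≈ 210.26.
Law of cosines again: cos Q = (PQ² + QR² − RP²)/(2·PQ·QR) ≈ 0.93003, so ∠Q ≈ 0.376 rad.

0.9300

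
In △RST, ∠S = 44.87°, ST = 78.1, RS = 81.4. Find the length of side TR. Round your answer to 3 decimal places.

By the law of cosines, TR² = RS² + ST² − 2·RS·ST·cos S = 3714.6, so TR ≈ 60.947.

60.947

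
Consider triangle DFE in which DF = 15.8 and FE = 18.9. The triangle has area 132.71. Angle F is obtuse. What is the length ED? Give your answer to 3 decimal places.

From area = ½·DF·FE·sin F, we get sin F = 2·area/(DF·FE) ≈ 0.88882.
Taking the obtuse solution, ∠F ≈ 117.27°.
Law of cosines then gives ED ≈ 29.674.

29.674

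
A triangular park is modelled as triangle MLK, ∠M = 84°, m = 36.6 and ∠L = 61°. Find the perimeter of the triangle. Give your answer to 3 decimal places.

The third angle is ∠K = 180° − ∠M − ∠L = 35.00°.
Law of sines: l = m·sin L/sin M ≈ 32.187.
Law of sines: k = m·sin K/sin M ≈ 21.109.
Semiperimeter s = (36.6+32.187+21.109)/2 = 44.948.
Perimeter = 36.6 + 32.187 + 21.109 = 89.896.

perimeter ≈ 89.896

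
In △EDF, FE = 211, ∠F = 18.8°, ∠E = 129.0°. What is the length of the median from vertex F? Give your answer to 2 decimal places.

The third angle is ∠D = 180° − ∠F − ∠E = 32.20°.
Law of sines: DF = FE·sin E/sin D ≈ 307.72.
Law of sines: ED = FE·sin F/sin D ≈ 127.61.
Median from F: ½√(2·DF² + 2·FE² − ED²) ≈ 256.

m_F ≈ 256.00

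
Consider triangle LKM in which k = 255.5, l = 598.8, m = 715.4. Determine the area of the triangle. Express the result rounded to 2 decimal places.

Semiperimeter s = (598.8 + 255.5 + 715.4)/2 = 784.85.
Heron's formula: area = √(784.85·186.05·529.35·69.45) ≈ 73268.

73268.24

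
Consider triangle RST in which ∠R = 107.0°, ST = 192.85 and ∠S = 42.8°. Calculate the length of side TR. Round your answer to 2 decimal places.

137.02

The third angle is ∠T = 180° − ∠R − ∠S = 30.20°.
Law of sines: TR = ST·sin S/sin R ≈ 137.02.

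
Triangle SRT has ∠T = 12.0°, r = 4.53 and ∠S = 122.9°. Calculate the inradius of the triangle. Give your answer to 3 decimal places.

0.450

The third angle is ∠R = 180° − ∠T − ∠S = 45.10°.
Law of sines: s = r·sin S/sin R ≈ 5.3696.
Law of sines: t = r·sin T/sin R ≈ 1.3296.
Area = ½·r·s·sin T ≈ 2.5286.
Semiperimeter p = (5.3696+4.53+1.3296)/2 = 5.6146.
Inradius = area/p = 2.5286/5.6146 ≈ 0.45037.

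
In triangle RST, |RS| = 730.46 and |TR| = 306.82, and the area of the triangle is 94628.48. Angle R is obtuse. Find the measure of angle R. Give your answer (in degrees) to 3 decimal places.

From area = ½·|TR|·|RS|·sin R, we get sin R = 2·area/(|TR|·|RS|) ≈ 0.84445.
Taking the obtuse solution, ∠R ≈ 122.39°.

122.387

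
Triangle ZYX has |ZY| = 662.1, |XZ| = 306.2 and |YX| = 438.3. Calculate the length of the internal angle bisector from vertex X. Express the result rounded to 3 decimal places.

By the law of cosines, cos X = (|YX|² + |XZ|² − |ZY|²) / (2·|YX|·|XZ|) ≈ -0.56819, so ∠X ≈ 124.62°.
The bisector from X has length 2·|YX|·|XZ|·cos(∠X/2)/(|YX|+|XZ|) ≈ 167.52.

167.522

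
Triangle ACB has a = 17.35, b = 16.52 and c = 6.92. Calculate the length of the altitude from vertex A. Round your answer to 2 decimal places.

Semiperimeter s = (17.35 + 6.92 + 16.52)/2 = 20.395.
Heron's formula: area = √(20.395·3.045·13.475·3.875) ≈ 56.945.
The altitude from A has length 2·area/a ≈ 6.5643.

6.56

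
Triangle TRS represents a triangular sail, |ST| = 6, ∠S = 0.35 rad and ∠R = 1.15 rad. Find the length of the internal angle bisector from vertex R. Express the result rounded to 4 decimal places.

The third angle is ∠T = π − ∠R − ∠S = 1.642 rad.
Law of sines: |RS| = |ST|·sin T/sin R ≈ 6.557.
Law of sines: |TR| = |ST|·sin S/sin R ≈ 2.254.
The bisector from R has length 2·|TR|·|RS|·cos(∠R/2)/(|TR|+|RS|) ≈ 2.8153.

2.8153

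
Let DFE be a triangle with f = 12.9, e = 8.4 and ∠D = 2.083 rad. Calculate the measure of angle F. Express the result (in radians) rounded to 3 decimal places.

∠F ≈ 0.652 rad

By the law of cosines, d² = f² + e² − 2·f·e·cos D = 343.18, so d ≈ 18.525.
Law of cosines again: cos F = (e² + d² − f²)/(2·e·d) ≈ 0.79471, so ∠F ≈ 0.652 rad.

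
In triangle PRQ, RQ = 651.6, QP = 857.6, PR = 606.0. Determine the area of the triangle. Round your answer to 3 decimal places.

area ≈ 196931.733

Semiperimeter s = (651.6 + 857.6 + 606)/2 = 1057.6.
Heron's formula: area = √(1057.6·406·200·451.6) ≈ 1.9693e+05.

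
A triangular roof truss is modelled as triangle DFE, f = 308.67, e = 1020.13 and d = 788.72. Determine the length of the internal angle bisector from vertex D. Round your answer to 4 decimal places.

451.6044

By the law of cosines, cos D = (f² + e² − d²) / (2·f·e) ≈ 0.81596, so ∠D ≈ 35.32°.
The bisector from D has length 2·f·e·cos(∠D/2)/(f+e) ≈ 451.6.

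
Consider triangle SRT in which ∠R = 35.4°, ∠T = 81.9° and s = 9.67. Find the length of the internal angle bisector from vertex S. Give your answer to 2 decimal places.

The third angle is ∠S = 180° − ∠R − ∠T = 62.70°.
Law of sines: r = s·sin R/sin S ≈ 6.3038.
Law of sines: t = s·sin T/sin S ≈ 10.774.
The bisector from S has length 2·r·t·cos(∠S/2)/(r+t) ≈ 6.7925.

6.79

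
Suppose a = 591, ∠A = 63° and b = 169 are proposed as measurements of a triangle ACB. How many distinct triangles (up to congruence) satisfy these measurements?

b·sin A = 169·sin(63°) ≈ 150.6.
Since a ≥ b, exactly one triangle exists.

1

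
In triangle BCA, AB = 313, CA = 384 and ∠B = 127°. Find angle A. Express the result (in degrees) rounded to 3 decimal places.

Law of sines: sin C = AB·sin B/CA ≈ 0.65097.
Since CA ≥ AB, only the acute value applies: ∠C ≈ 40.61°.
Then ∠A = 180° − ∠B − ∠C ≈ 12.39°.

∠A ≈ 12.385°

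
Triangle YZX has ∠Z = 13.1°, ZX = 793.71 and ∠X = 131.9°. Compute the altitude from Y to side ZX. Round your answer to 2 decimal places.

The third angle is ∠Y = 180° − ∠Z − ∠X = 35.00°.
Law of sines: XY = ZX·sin Z/sin Y ≈ 313.64.
Law of sines: YZ = ZX·sin X/sin Y ≈ 1030.
Area = ½·ZX·XY·sin X ≈ 92644.
The altitude from Y has length 2·area/ZX ≈ 233.44.

233.44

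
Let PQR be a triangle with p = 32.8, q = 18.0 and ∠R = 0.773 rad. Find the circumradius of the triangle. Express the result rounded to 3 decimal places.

16.863

By the law of cosines, r² = p² + q² − 2·p·q·cos R = 554.6, so r ≈ 23.55.
Area = ½·p·q·sin R ≈ 206.13.
Circumradius = r/(2 sin R) ≈ 16.863.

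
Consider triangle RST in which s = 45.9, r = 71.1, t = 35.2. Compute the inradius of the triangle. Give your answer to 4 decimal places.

Semiperimeter p = (71.1 + 45.9 + 35.2)/2 = 76.1.
Heron's formula: area = √(76.1·5·30.2·40.9) ≈ 685.56.
Inradius = area/p = 685.56/76.1 ≈ 9.0086.

9.0086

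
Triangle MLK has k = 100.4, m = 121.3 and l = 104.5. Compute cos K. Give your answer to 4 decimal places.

0.6135

By the law of cosines, cos K = (m² + l² − k²) / (2·m·l) ≈ 0.61352, so ∠K ≈ 52.16°.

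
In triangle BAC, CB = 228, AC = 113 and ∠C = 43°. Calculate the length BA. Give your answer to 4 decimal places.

By the law of cosines, BA² = AC² + CB² − 2·AC·CB·cos C = 27068, so BA ≈ 164.52.

164.5230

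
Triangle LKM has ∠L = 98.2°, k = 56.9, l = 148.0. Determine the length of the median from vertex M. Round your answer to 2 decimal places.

91.80

Law of sines: sin K = k·sin L/l ≈ 0.38053.
Since l ≥ k, only the acute value applies: ∠K ≈ 22.37°.
Then ∠M = 180° − ∠L − ∠K ≈ 59.43°.
Law of sines gives m = l·sin M/sin L ≈ 128.75.
Median from M: ½√(2·l² + 2·k² − m²) ≈ 91.797.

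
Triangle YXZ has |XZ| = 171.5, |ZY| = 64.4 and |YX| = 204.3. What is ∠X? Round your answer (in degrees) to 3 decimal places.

17.027

By the law of cosines, cos X = (|YX|² + |XZ|² − |ZY|²) / (2·|YX|·|XZ|) ≈ 0.95617, so ∠X ≈ 17.03°.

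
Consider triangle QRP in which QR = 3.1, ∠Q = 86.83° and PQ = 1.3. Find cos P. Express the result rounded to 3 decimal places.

cos P ≈ 0.343

By the law of cosines, RP² = PQ² + QR² − 2·PQ·QR·cos Q = 10.854, so RP ≈ 3.2946.
Law of cosines again: cos P = (RP² + PQ² − QR²)/(2·RP·PQ) ≈ 0.34255, so ∠P ≈ 69.97°.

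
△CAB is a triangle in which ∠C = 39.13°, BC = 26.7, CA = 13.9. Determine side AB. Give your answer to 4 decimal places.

By the law of cosines, AB² = BC² + CA² − 2·BC·CA·cos C = 330.32, so AB ≈ 18.175.

18.1746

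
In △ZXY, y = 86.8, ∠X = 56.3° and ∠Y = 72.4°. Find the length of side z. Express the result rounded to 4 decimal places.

71.0680

The third angle is ∠Z = 180° − ∠X − ∠Y = 51.30°.
Law of sines: z = y·sin Z/sin Y ≈ 71.068.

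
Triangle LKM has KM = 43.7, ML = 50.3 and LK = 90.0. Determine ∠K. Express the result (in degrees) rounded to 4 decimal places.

By the law of cosines, cos K = (LK² + KM² − ML²) / (2·LK·KM) ≈ 0.95088, so ∠K ≈ 18.03°.

∠K ≈ 18.0332°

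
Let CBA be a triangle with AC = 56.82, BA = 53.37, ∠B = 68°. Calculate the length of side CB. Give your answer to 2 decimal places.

47.92

Law of sines: sin C = BA·sin B/AC ≈ 0.87089.
Since AC ≥ BA, only the acute value applies: ∠C ≈ 60.56°.
Then ∠A = 180° − ∠B − ∠C ≈ 51.44°.
Law of sines gives CB = AC·sin A/sin B ≈ 47.919.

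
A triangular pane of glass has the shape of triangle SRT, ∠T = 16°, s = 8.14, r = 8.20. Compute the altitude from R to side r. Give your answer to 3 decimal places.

2.244

By the law of cosines, t² = s² + r² − 2·s·r·cos T = 5.175, so t ≈ 2.2749.
Area = ½·s·r·sin T ≈ 9.1991.
The altitude from R has length 2·area/r ≈ 2.2437.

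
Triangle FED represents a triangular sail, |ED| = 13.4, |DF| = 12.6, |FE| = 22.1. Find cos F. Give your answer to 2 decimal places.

By the law of cosines, cos F = (|DF|² + |FE|² − |ED|²) / (2·|DF|·|FE|) ≈ 0.83964, so ∠F ≈ 32.90°.

0.84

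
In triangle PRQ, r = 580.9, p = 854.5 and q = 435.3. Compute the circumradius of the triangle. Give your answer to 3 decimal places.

466.585

By the law of cosines, cos P = (r² + q² − p²) / (2·r·q) ≈ -0.40187, so ∠P ≈ 113.70°.
Circumradius = p/(2 sin P) ≈ 466.59.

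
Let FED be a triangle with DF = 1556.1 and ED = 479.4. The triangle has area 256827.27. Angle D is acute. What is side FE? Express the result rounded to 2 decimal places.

1252.72

From area = ½·ED·DF·sin D, we get sin D = 2·area/(ED·DF) ≈ 0.68855.
Taking the acute solution, ∠D ≈ 43.52°.
Law of cosines then gives FE ≈ 1252.7.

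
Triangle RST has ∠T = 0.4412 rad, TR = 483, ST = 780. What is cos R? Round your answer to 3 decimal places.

By the law of cosines, RS² = ST² + TR² − 2·ST·TR·cos T = 1.6036e+05, so RS ≈ 400.45.
Law of cosines again: cos R = (TR² + RS² − ST²)/(2·TR·RS) ≈ -0.55514, so ∠R ≈ 2.1593 rad.

cos R ≈ -0.555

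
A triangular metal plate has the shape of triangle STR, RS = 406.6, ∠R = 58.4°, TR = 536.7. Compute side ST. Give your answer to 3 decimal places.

474.004

By the law of cosines, ST² = TR² + RS² − 2·TR·RS·cos R = 2.2468e+05, so ST ≈ 474.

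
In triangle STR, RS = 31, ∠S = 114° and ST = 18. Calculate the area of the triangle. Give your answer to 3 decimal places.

254.879

Area = ½·RS·ST·sin S ≈ 254.88.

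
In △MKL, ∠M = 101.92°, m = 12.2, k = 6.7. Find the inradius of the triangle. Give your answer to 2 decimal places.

r ≈ 2.10

Law of sines: sin K = k·sin M/m ≈ 0.53734.
Since m ≥ k, only the acute value applies: ∠K ≈ 32.50°.
Then ∠L = 180° − ∠M − ∠K ≈ 45.58°.
Law of sines gives l = m·sin L/sin M ≈ 8.9052.
Area = ½·m·k·sin L ≈ 29.189.
Semiperimeter s = (12.2+6.7+8.9052)/2 = 13.903.
Inradius = area/s = 29.189/13.903 ≈ 2.0995.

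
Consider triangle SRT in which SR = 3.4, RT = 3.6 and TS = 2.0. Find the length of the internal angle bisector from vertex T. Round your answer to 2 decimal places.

2.13

By the law of cosines, cos T = (RT² + TS² − SR²) / (2·RT·TS) ≈ 0.37500, so ∠T ≈ 67.98°.
The bisector from T has length 2·RT·TS·cos(∠T/2)/(RT+TS) ≈ 2.1321.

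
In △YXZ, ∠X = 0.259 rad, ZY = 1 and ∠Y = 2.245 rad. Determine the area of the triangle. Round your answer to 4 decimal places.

The third angle is ∠Z = π − ∠Y − ∠X = 0.638 rad.
Law of sines: XZ = ZY·sin Y/sin X ≈ 3.0502.
Law of sines: YX = ZY·sin Z/sin X ≈ 2.3242.
Area = ½·ZY·XZ·sin Z ≈ 0.90784.

0.9078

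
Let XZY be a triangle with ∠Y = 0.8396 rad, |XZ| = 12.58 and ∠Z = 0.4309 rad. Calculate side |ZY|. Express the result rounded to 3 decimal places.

The third angle is ∠X = π − ∠Z − ∠Y = 1.8711 rad.
Law of sines: |ZY| = |XZ|·sin X/sin Y ≈ 16.144.

16.144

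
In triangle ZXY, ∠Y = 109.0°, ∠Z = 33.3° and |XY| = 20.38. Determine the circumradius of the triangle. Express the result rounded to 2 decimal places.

The third angle is ∠X = 180° − ∠Y − ∠Z = 37.70°.
Law of sines: |YZ| = |XY|·sin X/sin Z ≈ 22.7.
Law of sines: |ZX| = |XY|·sin Y/sin Z ≈ 35.098.
Circumradius = |XY|/(2 sin Z) ≈ 18.56.

R ≈ 18.56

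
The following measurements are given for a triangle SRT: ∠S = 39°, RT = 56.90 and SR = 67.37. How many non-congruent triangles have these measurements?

SR·sin S = 67.37·sin(39°) ≈ 42.4.
Since SR sin S < RT < SR (42.4 < 56.90 < 67.37), two triangles exist.

2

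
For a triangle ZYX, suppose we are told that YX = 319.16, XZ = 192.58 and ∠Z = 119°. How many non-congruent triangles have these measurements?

XZ·sin Z = 192.58·sin(119°) ≈ 168.4.
Since ∠Z is not acute, a triangle exists only if YX > XZ; here YX > XZ, so there is exactly one triangle.

1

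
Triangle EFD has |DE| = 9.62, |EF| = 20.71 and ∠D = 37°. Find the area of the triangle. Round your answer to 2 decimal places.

area ≈ 79.80

Law of sines: sin F = |DE|·sin D/|EF| ≈ 0.27955.
Since |EF| ≥ |DE|, only the acute value applies: ∠F ≈ 16.23°.
Then ∠E = 180° − ∠D − ∠F ≈ 126.77°.
Law of sines gives |FD| = |EF|·sin E/sin D ≈ 27.567.
Area = ½·|EF|·|DE|·sin E ≈ 79.8.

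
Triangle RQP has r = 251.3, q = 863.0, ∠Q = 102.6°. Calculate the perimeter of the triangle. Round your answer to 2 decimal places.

perimeter ≈ 1886.90

Law of sines: sin R = r·sin Q/q ≈ 0.28418.
Since q ≥ r, only the acute value applies: ∠R ≈ 16.51°.
Then ∠P = 180° − ∠Q − ∠R ≈ 60.89°.
Law of sines gives p = q·sin P/sin Q ≈ 772.6.
Semiperimeter s = (251.3+863+772.6)/2 = 943.45.
Perimeter = 251.3 + 863 + 772.6 = 1886.9.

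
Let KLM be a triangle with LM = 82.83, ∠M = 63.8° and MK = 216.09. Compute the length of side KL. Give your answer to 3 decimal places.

194.296

By the law of cosines, KL² = LM² + MK² − 2·LM·MK·cos M = 37751, so KL ≈ 194.3.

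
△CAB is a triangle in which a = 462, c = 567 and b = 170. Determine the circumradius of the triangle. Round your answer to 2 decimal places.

328.20

By the law of cosines, cos C = (a² + b² − c²) / (2·a·b) ≈ -0.50385, so ∠C ≈ 120.26°.
Circumradius = c/(2 sin C) ≈ 328.2.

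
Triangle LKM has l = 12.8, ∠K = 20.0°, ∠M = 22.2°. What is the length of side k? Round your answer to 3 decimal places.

6.517

The third angle is ∠L = 180° − ∠K − ∠M = 137.80°.
Law of sines: k = l·sin K/sin L ≈ 6.5174.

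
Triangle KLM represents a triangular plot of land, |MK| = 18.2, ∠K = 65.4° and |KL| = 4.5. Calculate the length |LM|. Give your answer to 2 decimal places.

16.83

By the law of cosines, |LM|² = |MK|² + |KL|² − 2·|MK|·|KL|·cos K = 283.3, so |LM| ≈ 16.832.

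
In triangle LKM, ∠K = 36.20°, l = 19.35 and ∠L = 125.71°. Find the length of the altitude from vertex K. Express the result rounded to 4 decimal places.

6.0084

The third angle is ∠M = 180° − ∠L − ∠K = 18.09°.
Law of sines: k = l·sin K/sin L ≈ 14.074.
Law of sines: m = l·sin M/sin L ≈ 7.3996.
Area = ½·l·k·sin M ≈ 42.282.
The altitude from K has length 2·area/k ≈ 6.0084.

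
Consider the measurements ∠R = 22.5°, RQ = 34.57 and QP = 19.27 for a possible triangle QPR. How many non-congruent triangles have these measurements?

2

RQ·sin R = 34.57·sin(22.5°) ≈ 13.23.
Since RQ sin R < QP < RQ (13.23 < 19.27 < 34.57), two triangles exist.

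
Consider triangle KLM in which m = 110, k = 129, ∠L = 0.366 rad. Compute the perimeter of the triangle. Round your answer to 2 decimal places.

perimeter ≈ 286.34

By the law of cosines, l² = m² + k² − 2·m·k·cos L = 2240.7, so l ≈ 47.336.
Semiperimeter s = (129+47.336+110)/2 = 143.17.
Perimeter = 129 + 47.336 + 110 = 286.34.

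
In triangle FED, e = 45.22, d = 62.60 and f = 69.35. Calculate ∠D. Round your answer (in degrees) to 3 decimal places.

By the law of cosines, cos D = (f² + e² − d²) / (2·f·e) ≈ 0.46803, so ∠D ≈ 62.09°.

62.093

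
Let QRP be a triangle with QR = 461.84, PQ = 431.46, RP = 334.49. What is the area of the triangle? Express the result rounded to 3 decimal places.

Semiperimeter s = (334.49 + 431.46 + 461.84)/2 = 613.89.
Heron's formula: area = √(613.89·279.4·182.44·152.06) ≈ 68979.

area ≈ 68979.266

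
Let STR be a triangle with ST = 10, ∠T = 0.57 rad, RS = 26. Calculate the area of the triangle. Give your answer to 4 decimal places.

Law of sines: sin R = ST·sin T/RS ≈ 0.20755.
Since RS ≥ ST, only the acute value applies: ∠R ≈ 0.209 rad.
Then ∠S = π − ∠T − ∠R ≈ 2.363 rad.
Law of sines gives TR = RS·sin S/sin T ≈ 33.853.
Area = ½·RS·ST·sin S ≈ 91.34.

91.3404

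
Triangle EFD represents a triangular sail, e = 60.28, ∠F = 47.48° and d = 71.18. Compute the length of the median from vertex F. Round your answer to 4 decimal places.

By the law of cosines, f² = d² + e² − 2·d·e·cos F = 2900.5, so f ≈ 53.856.
Median from F: ½√(2·d² + 2·e² − f²) ≈ 60.208.

60.2080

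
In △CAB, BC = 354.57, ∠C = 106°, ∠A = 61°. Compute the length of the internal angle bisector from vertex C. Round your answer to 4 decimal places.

The third angle is ∠B = 180° − ∠C − ∠A = 13.00°.
Law of sines: AB = BC·sin C/sin A ≈ 389.69.
Law of sines: CA = BC·sin B/sin A ≈ 91.195.
The bisector from C has length 2·BC·CA·cos(∠C/2)/(BC+CA) ≈ 87.309.

87.3092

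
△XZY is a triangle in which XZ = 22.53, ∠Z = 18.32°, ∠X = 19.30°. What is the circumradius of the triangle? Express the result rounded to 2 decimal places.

The third angle is ∠Y = 180° − ∠X − ∠Z = 142.38°.
Law of sines: ZY = XZ·sin X/sin Y ≈ 12.199.
Law of sines: YX = XZ·sin Z/sin Y ≈ 11.601.
Circumradius = XZ/(2 sin Y) ≈ 18.454.

R ≈ 18.45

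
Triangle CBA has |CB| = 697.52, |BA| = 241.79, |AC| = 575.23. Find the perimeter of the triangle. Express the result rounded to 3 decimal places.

1514.540

Perimeter = 241.79 + 575.23 + 697.52 = 1514.5.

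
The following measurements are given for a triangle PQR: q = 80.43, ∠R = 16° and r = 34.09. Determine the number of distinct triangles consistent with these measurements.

2

q·sin R = 80.43·sin(16°) ≈ 22.17.
Since q sin R < r < q (22.17 < 34.09 < 80.43), two triangles exist.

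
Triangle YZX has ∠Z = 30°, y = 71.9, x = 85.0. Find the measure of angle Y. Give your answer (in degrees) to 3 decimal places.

57.693

By the law of cosines, z² = x² + y² − 2·x·y·cos Z = 1809.2, so z ≈ 42.534.
Law of cosines again: cos Y = (z² + x² − y²)/(2·z·x) ≈ 0.53446, so ∠Y ≈ 57.69°.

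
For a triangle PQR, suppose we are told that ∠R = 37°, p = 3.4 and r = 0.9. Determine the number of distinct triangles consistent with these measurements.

p·sin R = 3.4·sin(37°) ≈ 2.046.
Since r = 0.9 < 2.046 = p sin R, no triangle exists.

0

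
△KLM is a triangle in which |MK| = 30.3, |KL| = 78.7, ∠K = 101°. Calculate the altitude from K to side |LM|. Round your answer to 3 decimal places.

h_K ≈ 26.135

By the law of cosines, |LM|² = |MK|² + |KL|² − 2·|MK|·|KL|·cos K = 8021.8, so |LM| ≈ 89.564.
Area = ½·|MK|·|KL|·sin K ≈ 1170.4.
The altitude from K has length 2·area/|LM| ≈ 26.135.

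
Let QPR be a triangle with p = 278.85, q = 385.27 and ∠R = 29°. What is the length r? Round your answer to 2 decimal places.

By the law of cosines, r² = q² + p² − 2·q·p·cos R = 38265, so r ≈ 195.61.

195.61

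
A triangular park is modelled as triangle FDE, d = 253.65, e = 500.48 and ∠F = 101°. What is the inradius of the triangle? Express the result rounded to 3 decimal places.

91.841

By the law of cosines, f² = d² + e² − 2·d·e·cos F = 3.6326e+05, so f ≈ 602.71.
Area = ½·d·e·sin F ≈ 62307.
Semiperimeter s = (602.71+253.65+500.48)/2 = 678.42.
Inradius = area/s = 62307/678.42 ≈ 91.841.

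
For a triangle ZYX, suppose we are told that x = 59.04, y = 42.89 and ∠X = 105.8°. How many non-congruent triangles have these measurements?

y·sin X = 42.89·sin(105.8°) ≈ 41.27.
Since ∠X is not acute, a triangle exists only if x > y; here x > y, so there is exactly one triangle.

1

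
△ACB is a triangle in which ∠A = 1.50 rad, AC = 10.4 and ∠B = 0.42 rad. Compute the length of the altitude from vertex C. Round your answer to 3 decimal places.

h_C ≈ 10.374

The third angle is ∠C = π − ∠B − ∠A = 1.222 rad.
Law of sines: CB = AC·sin A/sin B ≈ 25.441.
Law of sines: BA = AC·sin C/sin B ≈ 23.966.
Area = ½·AC·CB·sin C ≈ 124.31.
The altitude from C has length 2·area/BA ≈ 10.374.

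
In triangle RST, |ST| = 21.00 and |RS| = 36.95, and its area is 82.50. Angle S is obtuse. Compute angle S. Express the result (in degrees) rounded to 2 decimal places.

∠S ≈ 167.72°

From area = ½·|RS|·|ST|·sin S, we get sin S = 2·area/(|RS|·|ST|) ≈ 0.21264.
Taking the obtuse solution, ∠S ≈ 167.72°.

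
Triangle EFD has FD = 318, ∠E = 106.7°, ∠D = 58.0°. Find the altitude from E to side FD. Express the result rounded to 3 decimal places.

h_E ≈ 74.295

The third angle is ∠F = 180° − ∠D − ∠E = 15.30°.
Law of sines: DE = FD·sin F/sin E ≈ 87.607.
Law of sines: EF = FD·sin D/sin E ≈ 281.55.
Area = ½·FD·DE·sin D ≈ 11813.
The altitude from E has length 2·area/FD ≈ 74.295.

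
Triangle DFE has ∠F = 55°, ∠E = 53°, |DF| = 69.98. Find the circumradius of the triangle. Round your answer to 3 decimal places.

43.812

The third angle is ∠D = 180° − ∠F − ∠E = 72.00°.
Law of sines: |FE| = |DF|·sin D/sin E ≈ 83.336.
Law of sines: |ED| = |DF|·sin F/sin E ≈ 71.778.
Circumradius = |DF|/(2 sin E) ≈ 43.812.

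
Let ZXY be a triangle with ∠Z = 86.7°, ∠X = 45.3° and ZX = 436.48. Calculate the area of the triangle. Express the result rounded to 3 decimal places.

The third angle is ∠Y = 180° − ∠Z − ∠X = 48.00°.
Law of sines: XY = ZX·sin Z/sin Y ≈ 586.37.
Law of sines: YZ = ZX·sin X/sin Y ≈ 417.48.
Area = ½·ZX·XY·sin X ≈ 90960.

area ≈ 90960.241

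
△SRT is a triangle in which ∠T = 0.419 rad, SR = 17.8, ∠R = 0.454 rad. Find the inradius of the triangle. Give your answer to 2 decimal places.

The third angle is ∠S = π − ∠R − ∠T = 2.269 rad.
Law of sines: RT = SR·sin S/sin T ≈ 33.525.
Law of sines: TS = SR·sin R/sin T ≈ 19.188.
Area = ½·SR·RT·sin R ≈ 130.85.
Semiperimeter s = (33.525+19.188+17.8)/2 = 35.256.
Inradius = area/s = 130.85/35.256 ≈ 3.7115.

3.71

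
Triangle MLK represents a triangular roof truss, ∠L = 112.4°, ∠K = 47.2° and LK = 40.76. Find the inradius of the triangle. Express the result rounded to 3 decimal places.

r ≈ 13.778

The third angle is ∠M = 180° − ∠L − ∠K = 20.40°.
Law of sines: KM = LK·sin L/sin M ≈ 108.11.
Law of sines: ML = LK·sin K/sin M ≈ 85.798.
Area = ½·LK·KM·sin K ≈ 1616.6.
Semiperimeter s = (40.76+108.11+85.798)/2 = 117.33.
Inradius = area/s = 1616.6/117.33 ≈ 13.778.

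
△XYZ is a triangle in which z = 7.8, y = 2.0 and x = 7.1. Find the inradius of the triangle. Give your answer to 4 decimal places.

0.8184

Semiperimeter s = (7.1 + 2 + 7.8)/2 = 8.45.
Heron's formula: area = √(8.45·1.35·6.45·0.65) ≈ 6.9156.
Inradius = area/s = 6.9156/8.45 ≈ 0.81842.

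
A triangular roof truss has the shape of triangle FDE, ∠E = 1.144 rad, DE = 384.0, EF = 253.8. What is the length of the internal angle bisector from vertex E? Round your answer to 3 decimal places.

t_E ≈ 256.963

By the law of cosines, FD² = DE² + EF² − 2·DE·EF·cos E = 1.3118e+05, so FD ≈ 362.19.
The bisector from E has length 2·DE·EF·cos(∠E/2)/(DE+EF) ≈ 256.96.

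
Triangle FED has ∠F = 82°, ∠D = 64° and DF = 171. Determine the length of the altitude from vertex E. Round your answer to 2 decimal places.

The third angle is ∠E = 180° − ∠D − ∠F = 34.00°.
Law of sines: ED = DF·sin F/sin E ≈ 302.82.
Law of sines: FE = DF·sin D/sin E ≈ 274.85.
Area = ½·DF·ED·sin D ≈ 23271.
The altitude from E has length 2·area/DF ≈ 272.17.

h_E ≈ 272.17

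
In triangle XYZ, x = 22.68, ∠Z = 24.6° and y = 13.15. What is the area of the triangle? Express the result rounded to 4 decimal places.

Area = ½·x·y·sin Z ≈ 62.076.

area ≈ 62.0762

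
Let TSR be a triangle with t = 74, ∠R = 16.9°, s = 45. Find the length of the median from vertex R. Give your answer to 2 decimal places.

m_R ≈ 58.89

By the law of cosines, r² = t² + s² − 2·t·s·cos R = 1128.6, so r ≈ 33.595.
Median from R: ½√(2·t² + 2·s² − r²) ≈ 58.893.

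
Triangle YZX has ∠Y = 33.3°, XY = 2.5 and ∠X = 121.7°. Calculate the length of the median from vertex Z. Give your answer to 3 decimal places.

m_Z ≈ 4.047

The third angle is ∠Z = 180° − ∠X − ∠Y = 25.00°.
Law of sines: ZX = XY·sin Y/sin Z ≈ 3.2477.
Law of sines: YZ = XY·sin X/sin Z ≈ 5.033.
Median from Z: ½√(2·YZ² + 2·ZX² − XY²) ≈ 4.0468.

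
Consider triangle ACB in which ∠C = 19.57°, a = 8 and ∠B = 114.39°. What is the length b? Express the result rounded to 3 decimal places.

10.122

The third angle is ∠A = 180° − ∠C − ∠B = 46.04°.
Law of sines: b = a·sin B/sin A ≈ 10.122.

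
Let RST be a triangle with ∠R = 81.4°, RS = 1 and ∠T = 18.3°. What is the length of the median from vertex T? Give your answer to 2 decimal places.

3.10

The third angle is ∠S = 180° − ∠T − ∠R = 80.30°.
Law of sines: ST = RS·sin R/sin T ≈ 3.149.
Law of sines: TR = RS·sin S/sin T ≈ 3.1393.
Median from T: ½√(2·ST² + 2·TR² − RS²) ≈ 3.1041.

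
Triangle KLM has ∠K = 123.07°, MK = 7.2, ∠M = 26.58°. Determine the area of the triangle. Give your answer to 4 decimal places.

The third angle is ∠L = 180° − ∠M − ∠K = 30.35°.
Law of sines: LM = MK·sin K/sin L ≈ 11.941.
Law of sines: KL = MK·sin M/sin L ≈ 6.3759.
Area = ½·MK·LM·sin M ≈ 19.235.

19.2349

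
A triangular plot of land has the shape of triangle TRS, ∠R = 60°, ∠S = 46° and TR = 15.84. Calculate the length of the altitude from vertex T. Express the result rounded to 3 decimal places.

The third angle is ∠T = 180° − ∠R − ∠S = 74.00°.
Law of sines: RS = TR·sin T/sin S ≈ 21.167.
Law of sines: ST = TR·sin R/sin S ≈ 19.07.
Area = ½·TR·RS·sin R ≈ 145.18.
The altitude from T has length 2·area/RS ≈ 13.718.

13.718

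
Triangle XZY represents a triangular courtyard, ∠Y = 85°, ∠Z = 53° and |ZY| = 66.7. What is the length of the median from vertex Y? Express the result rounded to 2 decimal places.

54.11

The third angle is ∠X = 180° − ∠Z − ∠Y = 42.00°.
Law of sines: |YX| = |ZY|·sin Z/sin X ≈ 79.609.
Law of sines: |XZ| = |ZY|·sin Y/sin X ≈ 99.302.
Median from Y: ½√(2·|ZY|² + 2·|YX|² − |XZ|²) ≈ 54.111.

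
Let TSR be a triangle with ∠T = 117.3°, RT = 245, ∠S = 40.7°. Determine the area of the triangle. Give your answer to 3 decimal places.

area ≈ 15320.720

The third angle is ∠R = 180° − ∠T − ∠S = 22.00°.
Law of sines: SR = RT·sin T/sin S ≈ 333.86.
Law of sines: TS = RT·sin R/sin S ≈ 140.74.
Area = ½·RT·SR·sin R ≈ 15321.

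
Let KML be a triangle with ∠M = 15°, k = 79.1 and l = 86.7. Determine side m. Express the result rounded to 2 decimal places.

22.92

By the law of cosines, m² = l² + k² − 2·l·k·cos M = 525.12, so m ≈ 22.915.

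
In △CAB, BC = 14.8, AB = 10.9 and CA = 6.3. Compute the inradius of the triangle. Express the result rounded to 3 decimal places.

r ≈ 1.926

Semiperimeter s = (10.9 + 14.8 + 6.3)/2 = 16.
Heron's formula: area = √(16·5.1·1.2·9.7) ≈ 30.819.
Inradius = area/s = 30.819/16 ≈ 1.9262.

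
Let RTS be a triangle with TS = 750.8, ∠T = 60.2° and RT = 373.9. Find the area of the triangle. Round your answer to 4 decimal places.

area ≈ 121801.3466

Area = ½·RT·TS·sin T ≈ 1.218e+05.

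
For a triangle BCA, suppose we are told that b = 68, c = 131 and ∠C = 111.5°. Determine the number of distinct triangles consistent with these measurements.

b·sin C = 68·sin(111.5°) ≈ 63.27.
Since ∠C is not acute, a triangle exists only if c > b; here c > b, so there is exactly one triangle.

1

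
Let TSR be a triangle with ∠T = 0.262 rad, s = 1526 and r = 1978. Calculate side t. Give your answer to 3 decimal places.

640.561

By the law of cosines, t² = s² + r² − 2·s·r·cos T = 4.1032e+05, so t ≈ 640.56.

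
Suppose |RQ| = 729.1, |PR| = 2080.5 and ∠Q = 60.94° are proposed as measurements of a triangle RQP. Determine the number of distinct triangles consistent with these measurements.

1

|RQ|·sin Q = 729.1·sin(60.94°) ≈ 637.3.
Since |PR| ≥ |RQ|, exactly one triangle exists.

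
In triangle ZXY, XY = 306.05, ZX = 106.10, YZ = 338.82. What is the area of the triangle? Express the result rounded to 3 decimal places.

Semiperimeter s = (306.05 + 338.82 + 106.1)/2 = 375.49.
Heron's formula: area = √(375.49·69.435·36.665·269.38) ≈ 16047.

16047.156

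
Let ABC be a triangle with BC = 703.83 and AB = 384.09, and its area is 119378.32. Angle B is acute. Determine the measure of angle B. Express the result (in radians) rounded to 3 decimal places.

From area = ½·AB·BC·sin B, we get sin B = 2·area/(AB·BC) ≈ 0.88319.
Taking the acute solution, ∠B ≈ 1.083 rad.

1.083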